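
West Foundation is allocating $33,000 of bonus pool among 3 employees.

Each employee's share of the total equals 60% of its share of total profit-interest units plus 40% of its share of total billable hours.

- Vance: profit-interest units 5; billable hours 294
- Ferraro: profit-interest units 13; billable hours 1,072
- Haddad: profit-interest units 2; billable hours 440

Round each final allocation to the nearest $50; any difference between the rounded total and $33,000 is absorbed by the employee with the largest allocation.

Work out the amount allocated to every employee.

Vance: $7,100; Ferraro: $20,700; Haddad: $5,200

Totals — profit-interest units 20, billable hours 1,806.
Combined weights (60% profit-interest units + 40% billable hours): Vance 0.2151; Ferraro 0.6274; Haddad 0.1575.
Unrounded shares: Vance 7,098.84; Ferraro 20,705.22; Haddad 5,195.95.
After rounding ($50): Vance $7,100; Ferraro $20,700; Haddad $5,200. Sum = $33,000.
Sum already equals the total — no adjustment.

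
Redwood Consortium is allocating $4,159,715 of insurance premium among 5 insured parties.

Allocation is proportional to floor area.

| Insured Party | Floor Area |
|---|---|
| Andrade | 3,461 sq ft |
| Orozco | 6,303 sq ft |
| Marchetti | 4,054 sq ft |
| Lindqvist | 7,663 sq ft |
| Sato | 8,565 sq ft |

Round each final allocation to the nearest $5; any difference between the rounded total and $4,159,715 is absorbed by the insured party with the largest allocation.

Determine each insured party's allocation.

Total floor area = 30,046.
Pro-rata amounts: Andrade 3,461/30,046 × $4,159,715 = 479,157.75; Orozco 6,303/30,046 × $4,159,715 = 872,618.11; Marchetti 4,054/30,046 × $4,159,715 = 561,255.56; Lindqvist 7,663/30,046 × $4,159,715 = 1,060,903.15; Sato 8,565/30,046 × $4,159,715 = 1,185,780.44.
After rounding ($5): Andrade $479,160; Orozco $872,620; Marchetti $561,255; Lindqvist $1,060,905; Sato $1,185,780. Sum = $4,159,720.
Difference $4,159,715 − $4,159,720 = −$5 applied to largest allocation (Sato): Sato becomes $1,185,775.

Andrade: $479,160 | Orozco: $872,620 | Marchetti: $561,255 | Lindqvist: $1,060,905 | Sato: $1,185,775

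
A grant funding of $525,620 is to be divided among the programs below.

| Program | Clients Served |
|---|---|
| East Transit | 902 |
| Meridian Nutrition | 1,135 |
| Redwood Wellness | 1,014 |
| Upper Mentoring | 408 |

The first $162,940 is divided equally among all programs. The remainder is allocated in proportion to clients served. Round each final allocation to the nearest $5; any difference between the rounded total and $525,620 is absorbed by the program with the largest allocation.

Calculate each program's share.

$162,940 shared equally gives $40,735 per program.
Remainder $362,680 by clients served (total 3,459): East Transit 94,575.70 → $94,575; Meridian Nutrition 119,006.01 → $119,005; Redwood Wellness 106,319.03 → $106,320; Upper Mentoring 42,779.25 → $42,780.
Totals: East Transit $40,735 + $94,575 = $135,310; Meridian Nutrition $40,735 + $119,005 = $159,740; Redwood Wellness $40,735 + $106,320 = $147,055; Upper Mentoring $40,735 + $42,780 = $83,515.

East Transit: $135,310; Meridian Nutrition: $159,740; Redwood Wellness: $147,055; Upper Mentoring: $83,515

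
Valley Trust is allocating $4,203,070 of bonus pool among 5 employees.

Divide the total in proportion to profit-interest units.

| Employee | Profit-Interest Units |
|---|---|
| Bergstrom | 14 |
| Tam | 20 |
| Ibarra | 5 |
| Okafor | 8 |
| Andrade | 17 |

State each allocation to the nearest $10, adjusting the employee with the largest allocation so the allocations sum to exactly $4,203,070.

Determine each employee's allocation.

Bergstrom: $919,420 · Tam: $1,313,470 · Ibarra: $328,360 · Okafor: $525,380 · Andrade: $1,116,440

Sum of profit-interest units: 64.
Raw shares: Bergstrom 14/64 × $4,203,070 = 919,421.56; Tam 20/64 × $4,203,070 = 1,313,459.38; Ibarra 5/64 × $4,203,070 = 328,364.84; Okafor 8/64 × $4,203,070 = 525,383.75; Andrade 17/64 × $4,203,070 = 1,116,440.47.
Rounded to nearest $10: Bergstrom $919,420; Tam $1,313,460; Ibarra $328,360; Okafor $525,380; Andrade $1,116,440. Sum = $4,203,060.
Difference $4,203,070 − $4,203,060 = +$10 applied to largest allocation (Tam): Tam becomes $1,313,470.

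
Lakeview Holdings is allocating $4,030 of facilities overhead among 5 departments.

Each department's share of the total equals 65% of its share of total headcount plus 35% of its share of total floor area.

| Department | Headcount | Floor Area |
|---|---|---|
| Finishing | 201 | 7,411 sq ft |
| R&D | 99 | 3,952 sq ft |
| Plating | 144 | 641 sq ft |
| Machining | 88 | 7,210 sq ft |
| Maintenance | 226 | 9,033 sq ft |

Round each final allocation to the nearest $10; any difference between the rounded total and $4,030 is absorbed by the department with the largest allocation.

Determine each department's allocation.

Totals — headcount 758, floor area 28,247.
Combined weights (65% headcount + 35% floor area): Finishing 0.2642; R&D 0.1339; Plating 0.1314; Machining 0.1648; Maintenance 0.3057.
Pro-rata amounts: Finishing 1,064.68; R&D 539.47; Plating 529.64; Machining 664.14; Maintenance 1,232.07.
After rounding ($10): Finishing $1,060; R&D $540; Plating $530; Machining $660; Maintenance $1,230. Sum = $4,020.
Difference $4,030 − $4,020 = +$10 applied to largest allocation (Maintenance): Maintenance becomes $1,240.

Finishing: $1,060; R&D: $540; Plating: $530; Machining: $660; Maintenance: $1,240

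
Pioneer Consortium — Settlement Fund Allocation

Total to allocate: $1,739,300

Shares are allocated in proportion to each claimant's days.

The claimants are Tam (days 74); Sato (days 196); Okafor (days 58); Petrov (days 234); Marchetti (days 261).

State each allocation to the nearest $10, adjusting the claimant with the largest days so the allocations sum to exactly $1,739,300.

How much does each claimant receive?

Total days = 823.
Unrounded shares: Tam 74/823 × $1,739,300 = 156,389.06; Sato 196/823 × $1,739,300 = 414,219.68; Okafor 58/823 × $1,739,300 = 122,575.21; Petrov 234/823 × $1,739,300 = 494,527.58; Marchetti 261/823 × $1,739,300 = 551,588.46.
Rounded to nearest $10: Tam $156,390; Sato $414,220; Okafor $122,580; Petrov $494,530; Marchetti $551,590. Sum = $1,739,310.
Difference $1,739,300 − $1,739,310 = −$10 applied to largest days (Marchetti): Marchetti becomes $551,580.

Tam: $156,390; Sato: $414,220; Okafor: $122,580; Petrov: $494,530; Marchetti: $551,580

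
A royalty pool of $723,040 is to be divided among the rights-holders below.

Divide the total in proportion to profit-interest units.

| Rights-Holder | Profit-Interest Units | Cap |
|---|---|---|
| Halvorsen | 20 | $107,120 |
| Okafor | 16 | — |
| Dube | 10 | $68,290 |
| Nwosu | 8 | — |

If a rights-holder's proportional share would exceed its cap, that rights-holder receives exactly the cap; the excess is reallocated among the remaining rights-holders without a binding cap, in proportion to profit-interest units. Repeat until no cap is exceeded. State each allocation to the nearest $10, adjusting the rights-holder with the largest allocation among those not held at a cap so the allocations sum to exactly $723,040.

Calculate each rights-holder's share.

Halvorsen: $107,120 | Okafor: $365,090 | Dube: $68,290 | Nwosu: $182,540

Total profit-interest units = 54.
Pro-rata shares before constraints: Halvorsen 267,792.59; Okafor 214,234.07; Dube 133,896.30; Nwosu 107,117.04.
Cap binds for Halvorsen ($107,120), Dube ($68,290); residual $547,630 reallocated over remaining profit-interest units 24.
Shares after redistribution: Okafor 365,086.67 → $365,090; Nwosu 182,543.33 → $182,540.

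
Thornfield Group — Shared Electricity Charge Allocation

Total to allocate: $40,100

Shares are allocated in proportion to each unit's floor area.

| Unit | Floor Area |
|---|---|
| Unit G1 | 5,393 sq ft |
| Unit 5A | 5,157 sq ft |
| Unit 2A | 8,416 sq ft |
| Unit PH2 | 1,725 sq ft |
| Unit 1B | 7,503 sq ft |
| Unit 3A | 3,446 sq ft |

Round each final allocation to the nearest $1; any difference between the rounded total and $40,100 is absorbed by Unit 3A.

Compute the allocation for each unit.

Unit G1: $6,835; Unit 5A: $6,536; Unit 2A: $10,666; Unit PH2: $2,186; Unit 1B: $9,509; Unit 3A: $4,368

Combined floor area = 31,640.
Raw shares: Unit G1 5,393/31,640 × $40,100 = 6,835.00; Unit 5A 5,157/31,640 × $40,100 = 6,535.89; Unit 2A 8,416/31,640 × $40,100 = 10,666.30; Unit PH2 1,725/31,640 × $40,100 = 2,186.24; Unit 1B 7,503/31,640 × $40,100 = 9,509.18; Unit 3A 3,446/31,640 × $40,100 = 4,367.40.
Rounded to nearest $1: Unit G1 $6,835; Unit 5A $6,536; Unit 2A $10,666; Unit PH2 $2,186; Unit 1B $9,509; Unit 3A $4,367. Sum = $40,099.
Difference $40,100 − $40,099 = +$1 applied to Unit 3A: Unit 3A becomes $4,368.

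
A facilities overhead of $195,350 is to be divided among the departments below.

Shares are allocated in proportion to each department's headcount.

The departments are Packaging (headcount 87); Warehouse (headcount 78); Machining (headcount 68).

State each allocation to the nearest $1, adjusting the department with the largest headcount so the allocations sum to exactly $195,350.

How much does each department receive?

Packaging: $72,942 · Warehouse: $65,396 · Machining: $57,012

Sum of headcount: 87 + 78 + 68 = 233.
Proportional shares: Packaging 72,941.85; Warehouse 65,396.14; Machining 57,012.02.
Rounded to nearest $1: Packaging $72,942; Warehouse $65,396; Machining $57,012. Sum = $195,350.
Rounded total matches; no reconciliation needed.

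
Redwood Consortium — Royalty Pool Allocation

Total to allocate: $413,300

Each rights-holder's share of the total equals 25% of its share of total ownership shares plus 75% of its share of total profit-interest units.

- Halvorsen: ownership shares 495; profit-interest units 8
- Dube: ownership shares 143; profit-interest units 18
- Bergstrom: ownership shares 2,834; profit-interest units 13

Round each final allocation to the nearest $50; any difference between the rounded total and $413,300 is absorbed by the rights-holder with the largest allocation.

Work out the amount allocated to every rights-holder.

Halvorsen: $78,300 | Dube: $147,300 | Bergstrom: $187,700

Totals — ownership shares 3,472, profit-interest units 39.
Blended shares (25% ownership shares + 75% profit-interest units): Halvorsen 0.1895; Dube 0.3565; Bergstrom 0.4541.
Unrounded shares: Halvorsen 78,315.57; Dube 147,320.99; Bergstrom 187,663.44.
After rounding ($50): Halvorsen $78,300; Dube $147,300; Bergstrom $187,650. Sum = $413,250.
Difference $413,300 − $413,250 = +$50 applied to largest allocation (Bergstrom): Bergstrom becomes $187,700.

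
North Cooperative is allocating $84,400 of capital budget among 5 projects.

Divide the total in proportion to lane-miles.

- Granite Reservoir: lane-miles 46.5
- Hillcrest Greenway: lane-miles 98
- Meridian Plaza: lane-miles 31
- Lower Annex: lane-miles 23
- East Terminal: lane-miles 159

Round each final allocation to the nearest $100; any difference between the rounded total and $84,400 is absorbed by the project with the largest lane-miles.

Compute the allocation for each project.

Granite Reservoir: $11,000 · Hillcrest Greenway: $23,100 · Meridian Plaza: $7,300 · Lower Annex: $5,400 · East Terminal: $37,600

Lane-miles total: 357.5.
Pro-rata amounts: Granite Reservoir 46.5/357.5 × $84,400 = 10,977.90; Hillcrest Greenway 98/357.5 × $84,400 = 23,136.22; Meridian Plaza 31/357.5 × $84,400 = 7,318.60; Lower Annex 23/357.5 × $84,400 = 5,429.93; East Terminal 159/357.5 × $84,400 = 37,537.34.
Rounded to nearest $100: Granite Reservoir $11,000; Hillcrest Greenway $23,100; Meridian Plaza $7,300; Lower Annex $5,400; East Terminal $37,500. Sum = $84,300.
Difference $84,400 − $84,300 = +$100 applied to largest lane-miles (East Terminal): East Terminal becomes $37,600.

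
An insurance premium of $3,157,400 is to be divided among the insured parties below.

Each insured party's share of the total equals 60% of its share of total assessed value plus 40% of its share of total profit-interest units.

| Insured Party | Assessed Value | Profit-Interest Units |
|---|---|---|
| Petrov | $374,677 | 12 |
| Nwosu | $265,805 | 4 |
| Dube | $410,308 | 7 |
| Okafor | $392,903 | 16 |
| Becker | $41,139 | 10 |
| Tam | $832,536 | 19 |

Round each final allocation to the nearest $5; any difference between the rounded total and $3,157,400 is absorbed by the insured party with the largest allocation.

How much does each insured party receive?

Totals — assessed value 2,317,368, profit-interest units 68.
Blended shares (60% assessed value + 40% profit-interest units): Petrov 0.1676; Nwosu 0.0924; Dube 0.1474; Okafor 0.1958; Becker 0.0695; Tam 0.3273.
Unrounded shares: Petrov 529,172.39; Nwosu 291,586.40; Dube 465,435.90; Okafor 618,363.85; Becker 219,360.40; Tam 1,033,481.07.
At nearest $5: Petrov $529,170; Nwosu $291,585; Dube $465,435; Okafor $618,365; Becker $219,360; Tam $1,033,480. Sum = $3,157,395.
Difference $3,157,400 − $3,157,395 = +$5 applied to largest allocation (Tam): Tam becomes $1,033,485.

Petrov: $529,170 | Nwosu: $291,585 | Dube: $465,435 | Okafor: $618,365 | Becker: $219,360 | Tam: $1,033,485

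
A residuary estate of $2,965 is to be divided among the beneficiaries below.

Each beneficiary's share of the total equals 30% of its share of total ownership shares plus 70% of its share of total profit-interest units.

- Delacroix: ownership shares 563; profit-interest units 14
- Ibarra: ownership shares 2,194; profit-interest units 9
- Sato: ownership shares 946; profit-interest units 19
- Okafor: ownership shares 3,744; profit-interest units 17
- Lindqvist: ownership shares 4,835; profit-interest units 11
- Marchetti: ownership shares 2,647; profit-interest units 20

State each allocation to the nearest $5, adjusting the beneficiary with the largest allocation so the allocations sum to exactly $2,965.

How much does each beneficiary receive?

Delacroix: $355; Ibarra: $340; Sato: $495; Okafor: $615; Lindqvist: $540; Marchetti: $620

Ownership shares total 14,929; profit-interest units total 90.
Combined weights (30% ownership shares + 70% profit-interest units): Delacroix 0.1202; Ibarra 0.1141; Sato 0.1668; Okafor 0.2075; Lindqvist 0.1827; Marchetti 0.2087.
Pro-rata amounts: Delacroix 356.40; Ibarra 338.27; Sato 494.53; Okafor 615.11; Lindqvist 541.75; Marchetti 618.94.
At nearest $5: Delacroix $355; Ibarra $340; Sato $495; Okafor $615; Lindqvist $540; Marchetti $620. Sum = $2,965.
Rounded total matches; no reconciliation needed.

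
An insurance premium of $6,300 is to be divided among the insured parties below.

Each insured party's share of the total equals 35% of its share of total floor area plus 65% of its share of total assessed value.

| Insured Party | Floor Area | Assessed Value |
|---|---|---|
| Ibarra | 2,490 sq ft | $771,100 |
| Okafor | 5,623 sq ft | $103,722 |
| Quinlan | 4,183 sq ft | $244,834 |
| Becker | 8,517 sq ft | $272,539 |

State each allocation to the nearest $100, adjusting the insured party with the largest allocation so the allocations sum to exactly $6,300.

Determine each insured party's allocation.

Totals — floor area 20,813, assessed value 1,392,195.
Combined weights (35% floor area + 65% assessed value): Ibarra 0.4019; Okafor 0.1430; Quinlan 0.1847; Becker 0.2705.
Pro-rata amounts: Ibarra 2,531.91; Okafor 900.81; Quinlan 1,163.32; Becker 1,703.97.
Rounded to nearest $100: Ibarra $2,500; Okafor $900; Quinlan $1,200; Becker $1,700. Sum = $6,300.
Sum already equals the total — no adjustment.

Ibarra: $2,500; Okafor: $900; Quinlan: $1,200; Becker: $1,700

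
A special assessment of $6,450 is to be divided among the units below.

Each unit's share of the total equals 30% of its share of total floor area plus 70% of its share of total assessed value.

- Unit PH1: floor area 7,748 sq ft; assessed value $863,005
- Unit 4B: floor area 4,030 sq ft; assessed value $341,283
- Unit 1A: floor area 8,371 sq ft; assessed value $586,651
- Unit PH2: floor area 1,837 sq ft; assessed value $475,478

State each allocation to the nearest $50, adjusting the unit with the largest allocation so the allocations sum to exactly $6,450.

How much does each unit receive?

Floor area total 21,986; assessed value total 2,266,417.
Combined weights (30% floor area + 70% assessed value): Unit PH1 0.3723; Unit 4B 0.1604; Unit 1A 0.2954; Unit PH2 0.1719.
Pro-rata amounts: Unit PH1 2,401.12; Unit 4B 1,034.56; Unit 1A 1,905.42; Unit PH2 1,108.89.
At nearest $50: Unit PH1 $2,400; Unit 4B $1,050; Unit 1A $1,900; Unit PH2 $1,100. Sum = $6,450.
Rounded total matches; no reconciliation needed.

Unit PH1: $2,400; Unit 4B: $1,050; Unit 1A: $1,900; Unit PH2: $1,100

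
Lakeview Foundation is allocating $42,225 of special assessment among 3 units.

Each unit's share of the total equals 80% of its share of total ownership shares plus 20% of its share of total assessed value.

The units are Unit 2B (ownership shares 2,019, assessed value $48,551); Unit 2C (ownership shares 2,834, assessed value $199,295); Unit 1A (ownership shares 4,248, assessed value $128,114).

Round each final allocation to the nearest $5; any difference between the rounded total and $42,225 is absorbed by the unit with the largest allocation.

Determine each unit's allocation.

Ownership shares total 9,101; assessed value total 375,960.
Composite weights (80% ownership shares + 20% assessed value): Unit 2B 0.2033; Unit 2C 0.3551; Unit 1A 0.4416.
Unrounded shares: Unit 2B 8,584.46; Unit 2C 14,995.56; Unit 1A 18,644.98.
Rounded to nearest $5: Unit 2B $8,585; Unit 2C $14,995; Unit 1A $18,645. Sum = $42,225.
No rounding difference to absorb.

Unit 2B: $8,585 · Unit 2C: $14,995 · Unit 1A: $18,645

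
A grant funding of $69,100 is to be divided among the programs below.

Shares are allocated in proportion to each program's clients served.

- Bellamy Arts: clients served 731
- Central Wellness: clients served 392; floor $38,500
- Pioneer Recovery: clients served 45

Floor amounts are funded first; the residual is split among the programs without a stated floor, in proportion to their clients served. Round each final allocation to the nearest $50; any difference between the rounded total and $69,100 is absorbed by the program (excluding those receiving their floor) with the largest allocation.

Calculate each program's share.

Bellamy Arts: $28,850; Central Wellness: $38,500; Pioneer Recovery: $1,750

Minimums first: Central Wellness $38,500. Remaining pool $30,600.
Remaining pool split over remaining clients served 776: Bellamy Arts 28,825.52 → $28,850; Pioneer Recovery 1,774.48 → $1,750.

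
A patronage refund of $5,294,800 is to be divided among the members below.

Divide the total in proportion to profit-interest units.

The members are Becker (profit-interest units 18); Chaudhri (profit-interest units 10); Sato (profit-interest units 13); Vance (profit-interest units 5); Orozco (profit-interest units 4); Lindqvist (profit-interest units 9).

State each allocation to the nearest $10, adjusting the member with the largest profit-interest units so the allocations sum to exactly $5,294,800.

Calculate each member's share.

Becker: $1,615,370 | Chaudhri: $897,420 | Sato: $1,166,650 | Vance: $448,710 | Orozco: $358,970 | Lindqvist: $807,680

Sum of profit-interest units: 59.
Pro-rata amounts: Becker 18/59 × $5,294,800 = 1,615,362.71; Chaudhri 10/59 × $5,294,800 = 897,423.73; Sato 13/59 × $5,294,800 = 1,166,650.85; Vance 5/59 × $5,294,800 = 448,711.86; Orozco 4/59 × $5,294,800 = 358,969.49; Lindqvist 9/59 × $5,294,800 = 807,681.36.
At nearest $10: Becker $1,615,360; Chaudhri $897,420; Sato $1,166,650; Vance $448,710; Orozco $358,970; Lindqvist $807,680. Sum = $5,294,790.
Difference $5,294,800 − $5,294,790 = +$10 applied to largest profit-interest units (Becker): Becker becomes $1,615,370.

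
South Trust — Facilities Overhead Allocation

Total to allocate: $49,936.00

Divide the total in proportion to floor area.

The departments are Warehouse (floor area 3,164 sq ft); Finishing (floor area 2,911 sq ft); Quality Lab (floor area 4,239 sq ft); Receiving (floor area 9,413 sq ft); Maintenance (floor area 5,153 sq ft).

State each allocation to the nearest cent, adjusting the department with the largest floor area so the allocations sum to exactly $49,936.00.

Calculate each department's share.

Warehouse: $6,350.38 · Finishing: $5,842.59 · Quality Lab: $8,507.99 · Receiving: $18,892.59 · Maintenance: $10,342.45

Combined floor area = 3,164 + 2,911 + 4,239 + 9,413 + 5,153 = 24,880.
Raw shares: Warehouse 6,350.3820; Finishing 5,842.5923; Quality Lab 8,507.9865; Receiving 18,892.5871; Maintenance 10,342.4521.
After rounding (cent): Warehouse $6,350.38; Finishing $5,842.59; Quality Lab $8,507.99; Receiving $18,892.59; Maintenance $10,342.45. Sum = $49,936.00.
Rounded total matches; no reconciliation needed.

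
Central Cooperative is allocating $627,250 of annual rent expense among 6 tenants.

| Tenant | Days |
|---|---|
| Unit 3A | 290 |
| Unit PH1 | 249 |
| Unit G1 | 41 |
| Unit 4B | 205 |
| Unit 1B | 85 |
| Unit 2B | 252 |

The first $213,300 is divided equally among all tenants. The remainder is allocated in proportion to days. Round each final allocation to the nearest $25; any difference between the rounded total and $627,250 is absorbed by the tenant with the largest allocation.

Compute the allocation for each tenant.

First tranche $213,300 split equally: $35,550 each.
Remainder $413,950 by days (total 1,122): Unit 3A 106,992.42 → $107,000; Unit PH1 91,865.91 → $91,875; Unit G1 15,126.52 → $15,125; Unit 4B 75,632.58 → $75,625; Unit 1B 31,359.85 → $31,350; Unit 2B 92,972.73 → $92,975.
Totals: Unit 3A $35,550 + $107,000 = $142,550; Unit PH1 $35,550 + $91,875 = $127,425; Unit G1 $35,550 + $15,125 = $50,675; Unit 4B $35,550 + $75,625 = $111,175; Unit 1B $35,550 + $31,350 = $66,900; Unit 2B $35,550 + $92,975 = $128,525.

Unit 3A: $142,550 · Unit PH1: $127,425 · Unit G1: $50,675 · Unit 4B: $111,175 · Unit 1B: $66,900 · Unit 2B: $128,525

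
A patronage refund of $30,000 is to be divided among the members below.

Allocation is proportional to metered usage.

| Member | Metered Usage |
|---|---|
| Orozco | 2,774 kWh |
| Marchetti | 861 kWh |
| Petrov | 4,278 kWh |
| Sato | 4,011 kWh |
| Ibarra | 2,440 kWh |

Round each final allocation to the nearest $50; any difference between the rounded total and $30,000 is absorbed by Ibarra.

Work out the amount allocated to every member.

Total metered usage = 14,364.
Unrounded shares: Orozco 2,774/14,364 × $30,000 = 5,793.65; Marchetti 861/14,364 × $30,000 = 1,798.25; Petrov 4,278/14,364 × $30,000 = 8,934.84; Sato 4,011/14,364 × $30,000 = 8,377.19; Ibarra 2,440/14,364 × $30,000 = 5,096.07.
After rounding ($50): Orozco $5,800; Marchetti $1,800; Petrov $8,950; Sato $8,400; Ibarra $5,100. Sum = $30,050.
Difference $30,000 − $30,050 = −$50 applied to Ibarra: Ibarra becomes $5,050.

Orozco: $5,800; Marchetti: $1,800; Petrov: $8,950; Sato: $8,400; Ibarra: $5,050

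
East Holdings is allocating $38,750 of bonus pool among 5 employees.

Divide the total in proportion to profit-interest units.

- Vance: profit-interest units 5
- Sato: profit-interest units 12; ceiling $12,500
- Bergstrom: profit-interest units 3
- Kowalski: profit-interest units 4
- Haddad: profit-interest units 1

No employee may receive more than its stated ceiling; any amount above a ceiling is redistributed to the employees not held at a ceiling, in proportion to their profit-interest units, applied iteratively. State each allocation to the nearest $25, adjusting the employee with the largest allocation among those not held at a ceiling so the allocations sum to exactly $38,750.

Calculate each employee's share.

Vance: $10,100 · Sato: $12,500 · Bergstrom: $6,050 · Kowalski: $8,075 · Haddad: $2,025

Sum of profit-interest units: 25.
Unconstrained shares: Vance 7,750.00; Sato 18,600.00; Bergstrom 4,650.00; Kowalski 6,200.00; Haddad 1,550.00.
Capped: Sato ($12,500); remaining pool $26,250 reallocated over remaining profit-interest units 13.
Remaining shares: Vance 10,096.15 → $10,100; Bergstrom 6,057.69 → $6,050; Kowalski 8,076.92 → $8,075; Haddad 2,019.23 → $2,025.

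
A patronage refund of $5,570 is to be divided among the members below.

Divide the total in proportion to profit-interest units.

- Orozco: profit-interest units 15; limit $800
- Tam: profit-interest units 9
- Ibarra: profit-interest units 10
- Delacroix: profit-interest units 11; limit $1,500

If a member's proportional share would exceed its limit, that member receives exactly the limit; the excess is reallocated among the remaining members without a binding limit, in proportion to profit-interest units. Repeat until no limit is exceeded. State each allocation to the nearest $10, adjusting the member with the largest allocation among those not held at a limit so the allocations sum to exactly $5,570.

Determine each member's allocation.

Sum of profit-interest units: 45.
Pro-rata shares before constraints: Orozco 1,856.67; Tam 1,114.00; Ibarra 1,237.78; Delacroix 1,361.56.
Held at cap: Orozco ($800); balance $4,770 reallocated over remaining profit-interest units 30.
Held at cap: Delacroix ($1,500); balance $3,270 reallocated over remaining profit-interest units 19.
Redistributed shares: Tam 1,548.95 → $1,550; Ibarra 1,721.05 → $1,720.

Orozco: $800 · Tam: $1,550 · Ibarra: $1,720 · Delacroix: $1,500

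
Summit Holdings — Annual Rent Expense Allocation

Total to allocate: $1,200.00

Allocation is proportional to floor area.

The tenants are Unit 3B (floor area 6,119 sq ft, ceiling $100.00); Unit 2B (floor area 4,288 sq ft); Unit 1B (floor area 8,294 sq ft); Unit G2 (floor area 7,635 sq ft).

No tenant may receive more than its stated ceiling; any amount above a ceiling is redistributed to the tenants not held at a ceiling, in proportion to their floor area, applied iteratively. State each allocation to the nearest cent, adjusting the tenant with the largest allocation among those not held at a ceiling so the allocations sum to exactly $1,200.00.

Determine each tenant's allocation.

Sum of floor area: 26,336.
Unconstrained shares: Unit 3B 278.8123; Unit 2B 195.3827; Unit 1B 377.9162; Unit G2 347.8888.
Cap binds for Unit 3B ($100.00); remaining pool $1,100.00 reallocated over remaining floor area 20,217.
Shares after redistribution: Unit 2B 233.3086 → $233.31; Unit 1B 451.2737 → $451.27; Unit G2 415.4177 → $415.42.

Unit 3B: $100.00; Unit 2B: $233.31; Unit 1B: $451.27; Unit G2: $415.42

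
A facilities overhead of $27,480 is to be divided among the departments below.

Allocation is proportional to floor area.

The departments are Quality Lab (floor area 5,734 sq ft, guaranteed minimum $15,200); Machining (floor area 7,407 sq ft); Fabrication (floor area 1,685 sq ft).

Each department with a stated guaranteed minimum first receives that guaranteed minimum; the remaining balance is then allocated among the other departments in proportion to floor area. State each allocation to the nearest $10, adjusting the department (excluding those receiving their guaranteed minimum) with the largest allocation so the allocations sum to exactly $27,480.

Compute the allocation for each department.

Quality Lab: $15,200 · Machining: $10,000 · Fabrication: $2,280

Fund the minimums — Quality Lab $15,200. Remaining pool $12,280.
Remaining pool split over remaining floor area 9,092: Machining 10,004.18 → $10,000; Fabrication 2,275.82 → $2,280.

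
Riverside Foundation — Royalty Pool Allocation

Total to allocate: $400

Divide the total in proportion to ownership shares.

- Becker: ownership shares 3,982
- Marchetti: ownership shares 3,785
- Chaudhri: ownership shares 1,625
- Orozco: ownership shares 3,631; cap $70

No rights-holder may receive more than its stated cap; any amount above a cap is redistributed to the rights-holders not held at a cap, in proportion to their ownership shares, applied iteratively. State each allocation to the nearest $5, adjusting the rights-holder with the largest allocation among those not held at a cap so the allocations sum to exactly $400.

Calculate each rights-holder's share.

Total ownership shares = 13,023.
Pro-rata shares before constraints: Becker 122.31; Marchetti 116.26; Chaudhri 49.91; Orozco 111.53.
Cap binds for Orozco ($70); residual $330 reallocated over remaining ownership shares 9,392.
Redistributed shares: Becker 139.91 → $140; Marchetti 132.99 → $135; Chaudhri 57.10 → $55.

Becker: $140; Marchetti: $135; Chaudhri: $55; Orozco: $70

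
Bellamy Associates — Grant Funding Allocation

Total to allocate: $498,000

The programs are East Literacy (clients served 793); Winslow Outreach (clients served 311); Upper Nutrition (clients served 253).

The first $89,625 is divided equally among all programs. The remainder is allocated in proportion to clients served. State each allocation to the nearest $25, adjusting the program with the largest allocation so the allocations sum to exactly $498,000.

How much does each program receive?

$89,625 shared equally gives $29,875 per program.
Remainder $408,375 by clients served (total 1,357): East Literacy 238,645.08 → $238,650; Winslow Outreach 93,592.21 → $93,600; Upper Nutrition 76,137.71 → $76,150.
Rounding difference −$25 on remainder applied to East Literacy.
Totals: East Literacy $29,875 + $238,625 = $268,500; Winslow Outreach $29,875 + $93,600 = $123,475; Upper Nutrition $29,875 + $76,150 = $106,025.

East Literacy: $268,500 | Winslow Outreach: $123,475 | Upper Nutrition: $106,025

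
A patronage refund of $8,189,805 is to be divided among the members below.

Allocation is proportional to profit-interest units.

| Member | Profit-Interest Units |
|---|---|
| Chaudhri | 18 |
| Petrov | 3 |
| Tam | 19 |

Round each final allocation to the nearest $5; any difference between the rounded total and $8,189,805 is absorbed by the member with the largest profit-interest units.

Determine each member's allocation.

Sum of profit-interest units: 40.
Unrounded shares: Chaudhri 18/40 × $8,189,805 = 3,685,412.25; Petrov 3/40 × $8,189,805 = 614,235.38; Tam 19/40 × $8,189,805 = 3,890,157.38.
Rounded to nearest $5: Chaudhri $3,685,410; Petrov $614,235; Tam $3,890,155. Sum = $8,189,800.
Difference $8,189,805 − $8,189,800 = +$5 applied to largest profit-interest units (Tam): Tam becomes $3,890,160.

Chaudhri: $3,685,410 · Petrov: $614,235 · Tam: $3,890,160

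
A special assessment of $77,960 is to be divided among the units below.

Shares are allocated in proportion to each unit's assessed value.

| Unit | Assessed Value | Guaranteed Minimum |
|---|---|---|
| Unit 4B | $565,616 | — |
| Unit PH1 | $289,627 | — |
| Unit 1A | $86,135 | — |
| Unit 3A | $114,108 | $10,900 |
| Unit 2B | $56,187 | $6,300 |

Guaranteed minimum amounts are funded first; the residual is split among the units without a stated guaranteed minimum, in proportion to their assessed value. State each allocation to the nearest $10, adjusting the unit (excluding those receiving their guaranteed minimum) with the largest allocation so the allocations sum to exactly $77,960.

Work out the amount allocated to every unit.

Unit 4B: $36,510 · Unit PH1: $18,690 · Unit 1A: $5,560 · Unit 3A: $10,900 · Unit 2B: $6,300

Fund the minimums — Unit 3A $10,900; Unit 2B $6,300. Residual $60,760.
Residual split over remaining assessed value 941,378: Unit 4B 36,506.94 → $36,510; Unit PH1 18,693.59 → $18,690; Unit 1A 5,559.47 → $5,560.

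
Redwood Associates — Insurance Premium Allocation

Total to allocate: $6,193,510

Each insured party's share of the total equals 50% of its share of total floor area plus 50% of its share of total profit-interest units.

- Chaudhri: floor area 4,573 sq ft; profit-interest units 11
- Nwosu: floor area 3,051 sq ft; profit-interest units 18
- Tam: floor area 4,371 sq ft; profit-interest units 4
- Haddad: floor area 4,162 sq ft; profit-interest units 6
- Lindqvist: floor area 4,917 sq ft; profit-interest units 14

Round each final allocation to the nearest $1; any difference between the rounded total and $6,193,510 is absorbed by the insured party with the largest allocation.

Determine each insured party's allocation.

Chaudhri: $1,314,710 · Nwosu: $1,500,063 · Tam: $876,021 · Haddad: $962,168 · Lindqvist: $1,540,548

Totals — floor area 21,074, profit-interest units 53.
Blended shares (50% floor area + 50% profit-interest units): Chaudhri 0.2123; Nwosu 0.2422; Tam 0.1414; Haddad 0.1554; Lindqvist 0.2487.
Unrounded shares: Chaudhri 1,314,710.05; Nwosu 1,500,062.53; Tam 876,021.43; Haddad 962,168.25; Lindqvist 1,540,547.74.
Rounded to nearest $1: Chaudhri $1,314,710; Nwosu $1,500,063; Tam $876,021; Haddad $962,168; Lindqvist $1,540,548. Sum = $6,193,510.
No rounding difference to absorb.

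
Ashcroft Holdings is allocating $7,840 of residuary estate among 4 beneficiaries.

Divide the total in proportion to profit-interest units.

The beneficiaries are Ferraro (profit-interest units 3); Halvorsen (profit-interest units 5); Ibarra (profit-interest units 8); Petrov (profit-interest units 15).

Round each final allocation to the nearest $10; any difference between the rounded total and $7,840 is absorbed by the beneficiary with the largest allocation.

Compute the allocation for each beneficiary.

Ferraro: $760 · Halvorsen: $1,260 · Ibarra: $2,020 · Petrov: $3,800

Sum of profit-interest units: 31.
Unrounded shares: Ferraro 3/31 × $7,840 = 758.71; Halvorsen 5/31 × $7,840 = 1,264.52; Ibarra 8/31 × $7,840 = 2,023.23; Petrov 15/31 × $7,840 = 3,793.55.
Rounded to nearest $10: Ferraro $760; Halvorsen $1,260; Ibarra $2,020; Petrov $3,790. Sum = $7,830.
Difference $7,840 − $7,830 = +$10 applied to largest allocation (Petrov): Petrov becomes $3,800.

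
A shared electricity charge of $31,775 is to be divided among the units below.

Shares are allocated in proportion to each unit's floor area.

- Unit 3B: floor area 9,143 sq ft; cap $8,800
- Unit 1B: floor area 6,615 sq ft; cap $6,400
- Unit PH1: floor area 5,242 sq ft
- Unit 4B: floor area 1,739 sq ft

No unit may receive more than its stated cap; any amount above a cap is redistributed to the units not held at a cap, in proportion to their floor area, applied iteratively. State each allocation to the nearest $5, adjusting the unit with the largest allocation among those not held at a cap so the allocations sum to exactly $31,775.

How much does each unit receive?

Unit 3B: $8,800 · Unit 1B: $6,400 · Unit PH1: $12,445 · Unit 4B: $4,130

Total floor area = 22,739.
Unconstrained shares: Unit 3B 12,776.24; Unit 1B 9,243.66; Unit PH1 7,325.06; Unit 4B 2,430.04.
Held at cap: Unit 3B ($8,800), Unit 1B ($6,400); residual $16,575 reallocated over remaining floor area 6,981.
Redistributed shares: Unit PH1 12,446.09 → $12,445; Unit 4B 4,128.91 → $4,130.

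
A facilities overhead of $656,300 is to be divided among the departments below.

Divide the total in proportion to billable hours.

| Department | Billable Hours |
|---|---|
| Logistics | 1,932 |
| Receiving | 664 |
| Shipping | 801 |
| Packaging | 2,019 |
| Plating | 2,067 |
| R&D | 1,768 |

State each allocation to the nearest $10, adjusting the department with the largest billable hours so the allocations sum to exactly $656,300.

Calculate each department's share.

Logistics: $137,060 | Receiving: $47,110 | Shipping: $56,830 | Packaging: $143,240 | Plating: $146,630 | R&D: $125,430

Total billable hours = 9,251.
Raw shares: Logistics 1,932/9,251 × $656,300 = 137,063.19; Receiving 664/9,251 × $656,300 = 47,106.60; Shipping 801/9,251 × $656,300 = 56,825.89; Packaging 2,019/9,251 × $656,300 = 143,235.29; Plating 2,067/9,251 × $656,300 = 146,640.59; R&D 1,768/9,251 × $656,300 = 125,428.43.
Rounded to nearest $10: Logistics $137,060; Receiving $47,110; Shipping $56,830; Packaging $143,240; Plating $146,640; R&D $125,430. Sum = $656,310.
Difference $656,300 − $656,310 = −$10 applied to largest billable hours (Plating): Plating becomes $146,630.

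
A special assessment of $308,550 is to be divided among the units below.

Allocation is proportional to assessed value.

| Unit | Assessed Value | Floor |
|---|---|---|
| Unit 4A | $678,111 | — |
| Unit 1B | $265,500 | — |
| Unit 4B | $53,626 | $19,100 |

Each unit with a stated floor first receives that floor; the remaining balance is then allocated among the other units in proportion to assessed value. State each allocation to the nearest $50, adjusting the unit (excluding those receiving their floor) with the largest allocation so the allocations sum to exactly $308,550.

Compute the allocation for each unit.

Unit 4A: $208,000 | Unit 1B: $81,450 | Unit 4B: $19,100

Fund the minimums — Unit 4B $19,100. Remaining pool $289,450.
Remaining pool split over remaining assessed value 943,611: Unit 4A 208,008.63 → $208,000; Unit 1B 81,441.37 → $81,450.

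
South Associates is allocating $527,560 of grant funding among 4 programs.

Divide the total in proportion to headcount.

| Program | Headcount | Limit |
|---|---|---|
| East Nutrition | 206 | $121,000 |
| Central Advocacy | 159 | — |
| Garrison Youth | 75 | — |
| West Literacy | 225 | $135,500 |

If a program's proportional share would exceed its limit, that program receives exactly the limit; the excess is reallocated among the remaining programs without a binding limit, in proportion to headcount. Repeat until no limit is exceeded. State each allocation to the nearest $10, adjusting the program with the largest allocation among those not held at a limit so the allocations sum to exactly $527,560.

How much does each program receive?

East Nutrition: $121,000 · Central Advocacy: $184,180 · Garrison Youth: $86,880 · West Literacy: $135,500

Total headcount = 665.
Pro-rata shares before constraints: East Nutrition 163,424.60; Central Advocacy 126,138.41; Garrison Youth 59,499.25; West Literacy 178,497.74.
Capped: East Nutrition ($121,000), West Literacy ($135,500); balance $271,060 reallocated over remaining headcount 234.
Remaining shares: Central Advocacy 184,181.79 → $184,180; Garrison Youth 86,878.21 → $86,880.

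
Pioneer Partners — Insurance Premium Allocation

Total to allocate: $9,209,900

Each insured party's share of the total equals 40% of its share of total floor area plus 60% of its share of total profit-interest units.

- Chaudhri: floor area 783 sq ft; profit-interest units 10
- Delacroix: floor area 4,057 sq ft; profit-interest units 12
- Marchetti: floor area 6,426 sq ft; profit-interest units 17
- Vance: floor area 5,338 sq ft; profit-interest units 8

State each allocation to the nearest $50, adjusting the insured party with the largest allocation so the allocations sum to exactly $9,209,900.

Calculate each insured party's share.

Floor area total 16,604; profit-interest units total 47.
Combined weights (40% floor area + 60% profit-interest units): Chaudhri 0.1465; Delacroix 0.2509; Marchetti 0.3718; Vance 0.2307.
Pro-rata amounts: Chaudhri 1,349,457.56; Delacroix 2,311,012.35; Marchetti 3,424,492.69; Vance 2,124,937.40.
At nearest $50: Chaudhri $1,349,450; Delacroix $2,311,000; Marchetti $3,424,500; Vance $2,124,950. Sum = $9,209,900.
Rounded total matches; no reconciliation needed.

Chaudhri: $1,349,450; Delacroix: $2,311,000; Marchetti: $3,424,500; Vance: $2,124,950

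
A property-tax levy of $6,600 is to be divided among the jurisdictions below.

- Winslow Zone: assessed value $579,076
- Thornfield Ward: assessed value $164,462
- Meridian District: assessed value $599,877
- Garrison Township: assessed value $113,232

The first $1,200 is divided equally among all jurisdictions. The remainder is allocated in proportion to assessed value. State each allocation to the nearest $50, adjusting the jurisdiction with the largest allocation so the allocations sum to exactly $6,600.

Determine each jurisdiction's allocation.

Winslow Zone: $2,450 · Thornfield Ward: $900 · Meridian District: $2,550 · Garrison Township: $700

First tranche $1,200 split equally: $300 each.
Remainder $5,400 by assessed value (total 1,456,647): Winslow Zone 2,146.72 → $2,150; Thornfield Ward 609.68 → $600; Meridian District 2,223.83 → $2,200; Garrison Township 419.77 → $400.
Rounding difference +$50 on remainder applied to Meridian District.
Totals: Winslow Zone $300 + $2,150 = $2,450; Thornfield Ward $300 + $600 = $900; Meridian District $300 + $2,250 = $2,550; Garrison Township $300 + $400 = $700.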